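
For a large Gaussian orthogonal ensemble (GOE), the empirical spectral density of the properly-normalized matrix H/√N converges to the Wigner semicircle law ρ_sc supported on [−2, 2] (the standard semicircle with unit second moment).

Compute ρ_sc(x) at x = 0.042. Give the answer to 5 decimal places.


ρ_sc(x) = (1/(2π)) √(4 − x²). With x = 0.042:
  4 − x² = 4 − (0.042)² = 4 − 0.001764 = 3.998236.
  √(4 − x²) = 1.999559.
  1/(2π) = 0.159155.
  ρ_sc(0.042) = 0.159155 · 1.999559 = 0.318240.

Rounded to 5 decimal places: ρ_sc(0.042) ≈ 0.31824.


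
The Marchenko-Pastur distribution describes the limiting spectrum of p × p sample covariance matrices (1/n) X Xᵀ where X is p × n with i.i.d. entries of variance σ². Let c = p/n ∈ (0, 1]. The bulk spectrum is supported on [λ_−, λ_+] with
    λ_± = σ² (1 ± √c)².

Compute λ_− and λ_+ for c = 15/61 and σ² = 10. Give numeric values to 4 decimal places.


c = 15/61 = 0.245902; √c = 0.495885.
λ_− = σ² (1 − √c)² = 10 · (1 − 0.495885)² = 10 · (0.504115)² = 2.541322.
λ_+ = σ² (1 + √c)² = 10 · (1 + 0.495885)² = 10 · (1.495885)² = 22.376710.

Rounded to 4 decimal places: λ_− ≈ 2.5413, λ_+ ≈ 22.3767.


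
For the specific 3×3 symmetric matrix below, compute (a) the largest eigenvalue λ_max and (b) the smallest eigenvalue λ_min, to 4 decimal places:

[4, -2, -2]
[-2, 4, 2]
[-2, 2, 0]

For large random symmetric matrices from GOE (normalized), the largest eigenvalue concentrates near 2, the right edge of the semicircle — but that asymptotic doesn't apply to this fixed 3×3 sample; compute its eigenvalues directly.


Since M is real symmetric, all three eigenvalues are real; they are the roots of det(λI − M) = λ³ − (tr M) λ² + s λ − det M, where s is the sum of the principal 2×2 minors.
tr M = 4 + 4 + 0 = 8.
s = (4·4 − (-2)²) + (4·0 − (-2)²) + (4·0 − 2²) = 12 + (-4) + (-4) = 4.
det M (expand along row 1) = 4·(-4) − (-2)·4 + (-2)·4 = -16.
Characteristic polynomial: λ³ − 8λ² + 4λ + 16 = 0.
Substitute λ = y + (tr M)/3 = y + 2.666667 to remove the quadratic term: y³ + p·y + q = 0 with p = s − (tr M)²/3 = -17.333333 and q = −2(tr M)³/27 + (tr M)·s/3 − det M = -11.259259.
Three real roots ⇒ use the trigonometric (Viète) form: r = 2√(−p/3) = 4.807402, φ = arccos(3q/(p·r)) = arccos(0.405358) = 1.153426 rad.
y_k = r·cos(φ/3 − 2πk/3) for k = 0, 1, 2 gives y = 4.456439, -0.666667, -3.789772.
λ_k = y_k + 2.666667 gives λ = 7.1231, 2.0000, -1.1231 (check: the sum is 8.0000 = tr M).

Hence λ_max = 7.1231 and λ_min = -1.1231.


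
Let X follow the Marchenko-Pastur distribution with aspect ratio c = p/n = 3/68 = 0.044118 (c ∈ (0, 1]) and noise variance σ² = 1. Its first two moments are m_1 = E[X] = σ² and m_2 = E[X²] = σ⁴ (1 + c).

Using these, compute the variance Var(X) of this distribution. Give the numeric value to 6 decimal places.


m_1 = E[X] = σ² = 1, so m_1² = 1.
m_2 = E[X²] = σ⁴ (1 + c) = 1 · (1 + 0.044118) = 1 · 1.044118 = 1.044118.
(Note m_2 − m_1² simplifies to c · σ⁴ = 0.044118 · 1.)

Var(X) = m_2 − m_1² = 1.044118 − 1 = 0.044118.


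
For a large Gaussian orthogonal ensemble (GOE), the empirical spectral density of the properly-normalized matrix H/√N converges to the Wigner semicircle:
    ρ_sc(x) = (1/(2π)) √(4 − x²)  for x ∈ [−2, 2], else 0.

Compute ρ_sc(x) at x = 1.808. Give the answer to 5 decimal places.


ρ_sc(x) = (1/(2π)) √(4 − x²). With x = 1.808:
  4 − x² = 4 − (1.808)² = 4 − 3.268864 = 0.731136.
  √(4 − x²) = 0.855065.
  1/(2π) = 0.159155.
  ρ_sc(1.808) = 0.159155 · 0.855065 = 0.136088.

Rounded to 5 decimal places: ρ_sc(1.808) ≈ 0.13609.


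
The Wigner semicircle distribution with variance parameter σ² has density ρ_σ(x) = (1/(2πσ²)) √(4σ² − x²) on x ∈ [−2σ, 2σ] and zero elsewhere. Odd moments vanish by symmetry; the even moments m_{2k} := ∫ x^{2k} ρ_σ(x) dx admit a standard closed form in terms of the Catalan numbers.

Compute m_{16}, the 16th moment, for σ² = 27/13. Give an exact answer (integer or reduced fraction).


By the scaled semicircle moment identity, m_{2k} = σ^{2k} · C_k with k = 8.
C_8 = (1/(k+1)) · C(2k, k) = (1/9) · C(16, 8) = (1/9) · 12870 = 1430.
σ^{2k} = (σ²)^k = (27/13)^8 = 282429536481/815730721.

Therefore m_{16} = σ^{16} · C_8 = (282429536481/815730721) · 1430 = 31067249012910/62748517.


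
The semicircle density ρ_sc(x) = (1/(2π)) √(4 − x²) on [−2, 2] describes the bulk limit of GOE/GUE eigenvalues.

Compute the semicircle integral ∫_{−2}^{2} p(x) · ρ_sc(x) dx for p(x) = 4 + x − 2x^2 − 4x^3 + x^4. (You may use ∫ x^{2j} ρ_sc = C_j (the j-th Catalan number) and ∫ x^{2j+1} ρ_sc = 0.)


Write p(x) = Σ a_i x^i, split into monomials and integrate each against ρ_sc separately.
Using ∫ x^{2j} ρ_sc = C_j = (1/(j+1)) C(2j, j) (Catalan numbers) and ∫ x^{2j+1} ρ_sc = 0 (odd monomials vanish by symmetry):
  i = 0 (even): a_0 · C_{0} = 4 · 1 = 4
  i = 1 (odd): ∫ x^1 ρ_sc = 0 (vanishes)
  i = 2 (even): a_2 · C_{1} = -2 · 1 = -2
  i = 3 (odd): ∫ x^3 ρ_sc = 0 (vanishes)
  i = 4 (even): a_4 · C_{2} = 1 · 2 = 2

Summing the contributions: ∫_{−2}^{2} p(x) ρ_sc(x) dx = 4 + (-2) + 2 = 4.


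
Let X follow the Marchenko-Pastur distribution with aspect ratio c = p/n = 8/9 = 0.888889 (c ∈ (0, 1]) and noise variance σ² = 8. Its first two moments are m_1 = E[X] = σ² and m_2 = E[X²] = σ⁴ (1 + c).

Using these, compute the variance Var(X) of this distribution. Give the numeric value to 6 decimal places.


m_1 = E[X] = σ² = 8, so m_1² = 64.
m_2 = E[X²] = σ⁴ (1 + c) = 64 · (1 + 0.888889) = 64 · 1.888889 = 120.888889.
(Note m_2 − m_1² simplifies to c · σ⁴ = 0.888889 · 64.)

Var(X) = m_2 − m_1² = 120.888889 − 64 = 56.888889.


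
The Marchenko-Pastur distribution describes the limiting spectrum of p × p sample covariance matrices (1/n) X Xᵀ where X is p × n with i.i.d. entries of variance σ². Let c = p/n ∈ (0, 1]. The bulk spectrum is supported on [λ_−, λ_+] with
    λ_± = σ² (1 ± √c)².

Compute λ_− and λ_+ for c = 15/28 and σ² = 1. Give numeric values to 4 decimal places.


c = 15/28 = 0.535714; √c = 0.731925.
λ_− = σ² (1 − √c)² = 1 · (1 − 0.731925)² = 1 · (0.268075)² = 0.071864.
λ_+ = σ² (1 + √c)² = 1 · (1 + 0.731925)² = 1 · (1.731925)² = 2.999564.

Rounded to 4 decimal places: λ_− ≈ 0.0719, λ_+ ≈ 2.9996.


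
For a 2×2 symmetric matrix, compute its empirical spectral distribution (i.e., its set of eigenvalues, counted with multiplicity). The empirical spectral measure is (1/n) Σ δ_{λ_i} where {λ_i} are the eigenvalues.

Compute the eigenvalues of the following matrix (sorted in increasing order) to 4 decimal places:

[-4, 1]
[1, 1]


Since M is real symmetric, both eigenvalues are real; they are the roots of det(λI − M) = λ² − (tr M) λ + det M.
tr M = -4 + 1 = -3.
det M = (-4)·1 − 1² = -4 − 1 = -5.
Characteristic polynomial: λ² + 3λ − 5 = 0.
Discriminant Δ = (tr M)² − 4·det M = 9 − (-20) = 29; √Δ = 5.385165.
λ = (tr M ± √Δ)/2 = (-3 ± 5.385165)/2, giving (tr M − √Δ)/2 = -4.1926 and (tr M + √Δ)/2 = 1.1926.

Eigenvalues sorted in increasing order: [-4.1926, 1.1926].


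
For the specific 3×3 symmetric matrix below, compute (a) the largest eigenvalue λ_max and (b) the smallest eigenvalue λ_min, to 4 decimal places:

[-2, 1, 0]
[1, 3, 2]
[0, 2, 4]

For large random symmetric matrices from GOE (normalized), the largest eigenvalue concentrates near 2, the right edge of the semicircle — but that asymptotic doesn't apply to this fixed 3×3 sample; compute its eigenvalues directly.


Since M is real symmetric, all three eigenvalues are real; they are the roots of det(λI − M) = λ³ − (tr M) λ² + s λ − det M, where s is the sum of the principal 2×2 minors.
tr M = -2 + 3 + 4 = 5.
s = ((-2)·3 − 1²) + ((-2)·4 − 0²) + (3·4 − 2²) = -7 + (-8) + 8 = -7.
det M (expand along row 1) = (-2)·8 − 1·4 + 0·2 = -20.
Characteristic polynomial: λ³ − 5λ² − 7λ + 20 = 0.
Substitute λ = y + (tr M)/3 = y + 1.666667 to remove the quadratic term: y³ + p·y + q = 0 with p = s − (tr M)²/3 = -15.333333 and q = −2(tr M)³/27 + (tr M)·s/3 − det M = -0.925926.
Three real roots ⇒ use the trigonometric (Viète) form: r = 2√(−p/3) = 4.521553, φ = arccos(3q/(p·r)) = arccos(0.040066) = 1.530720 rad.
y_k = r·cos(φ/3 − 2πk/3) for k = 0, 1, 2 gives y = 3.945631, -0.060401, -3.885230.
λ_k = y_k + 1.666667 gives λ = 5.6123, 1.6063, -2.2186 (check: the sum is 5.0000 = tr M).

Hence λ_max = 5.6123 and λ_min = -2.2186.


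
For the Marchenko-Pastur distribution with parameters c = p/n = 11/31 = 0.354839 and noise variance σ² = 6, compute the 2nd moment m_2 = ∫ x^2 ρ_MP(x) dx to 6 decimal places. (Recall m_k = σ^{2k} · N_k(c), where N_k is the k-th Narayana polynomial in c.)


E[X²] = σ⁴ (1 + c) (second MP moment). With σ² = 6 (so σ⁴ = 36) and c = 11/31 = 0.354839: E[X²] = 36 · (1 + 0.354839) = 36 · 1.354839.

So E[X^2] = 48.774194.


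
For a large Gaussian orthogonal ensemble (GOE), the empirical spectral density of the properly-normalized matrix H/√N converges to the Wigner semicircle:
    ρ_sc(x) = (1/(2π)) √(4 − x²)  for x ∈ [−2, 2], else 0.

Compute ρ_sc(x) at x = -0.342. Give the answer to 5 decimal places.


ρ_sc(x) = (1/(2π)) √(4 − x²). With x = -0.342:
  4 − x² = 4 − (-0.342)² = 4 − 0.116964 = 3.883036.
  √(4 − x²) = 1.970542.
  1/(2π) = 0.159155.
  ρ_sc(-0.342) = 0.159155 · 1.970542 = 0.313622.

Rounded to 5 decimal places: ρ_sc(-0.342) ≈ 0.31362.


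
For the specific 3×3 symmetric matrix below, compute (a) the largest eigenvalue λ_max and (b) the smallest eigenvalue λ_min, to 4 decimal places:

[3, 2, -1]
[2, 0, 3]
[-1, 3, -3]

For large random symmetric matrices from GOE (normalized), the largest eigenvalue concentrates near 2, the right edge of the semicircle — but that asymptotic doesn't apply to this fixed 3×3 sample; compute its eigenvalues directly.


Since M is real symmetric, all three eigenvalues are real; they are the roots of det(λI − M) = λ³ − (tr M) λ² + s λ − det M, where s is the sum of the principal 2×2 minors.
tr M = 3 + 0 + (-3) = 0.
s = (3·0 − 2²) + (3·(-3) − (-1)²) + (0·(-3) − 3²) = -4 + (-10) + (-9) = -23.
det M (expand along row 1) = 3·(-9) − 2·(-3) + (-1)·6 = -27.
Characteristic polynomial: λ³ − 23λ + 27 = 0.
Substitute λ = y + (tr M)/3 = y + 0.000000 to remove the quadratic term: y³ + p·y + q = 0 with p = s − (tr M)²/3 = -23.000000 and q = −2(tr M)³/27 + (tr M)·s/3 − det M = 27.000000.
Three real roots ⇒ use the trigonometric (Viète) form: r = 2√(−p/3) = 5.537749, φ = arccos(3q/(p·r)) = arccos(-0.635951) = 2.260037 rad.
y_k = r·cos(φ/3 − 2πk/3) for k = 0, 1, 2 gives y = 4.039258, 1.261118, -5.300375.
λ_k = y_k + 0.000000 gives λ = 4.0393, 1.2611, -5.3004 (check: the sum is 0.0000 = tr M).

Hence λ_max = 4.0393 and λ_min = -5.3004.


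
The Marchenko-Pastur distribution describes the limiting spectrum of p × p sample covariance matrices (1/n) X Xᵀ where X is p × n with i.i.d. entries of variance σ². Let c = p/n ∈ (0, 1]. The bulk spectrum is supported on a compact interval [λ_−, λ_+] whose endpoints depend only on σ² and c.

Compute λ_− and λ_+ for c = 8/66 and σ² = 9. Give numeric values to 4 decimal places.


c = 8/66 = 0.121212; √c = 0.348155.
λ_− = σ² (1 − √c)² = 9 · (1 − 0.348155)² = 9 · (0.651845)² = 3.824113.
λ_+ = σ² (1 + √c)² = 9 · (1 + 0.348155)² = 9 · (1.348155)² = 16.357705.

Rounded to 4 decimal places: λ_− ≈ 3.8241, λ_+ ≈ 16.3577.


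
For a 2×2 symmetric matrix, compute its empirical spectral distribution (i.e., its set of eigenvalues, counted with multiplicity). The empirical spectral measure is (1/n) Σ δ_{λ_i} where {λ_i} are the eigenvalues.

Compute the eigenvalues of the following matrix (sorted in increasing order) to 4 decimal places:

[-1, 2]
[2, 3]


Since M is real symmetric, both eigenvalues are real; they are the roots of det(λI − M) = λ² − (tr M) λ + det M.
tr M = -1 + 3 = 2.
det M = (-1)·3 − 2² = -3 − 4 = -7.
Characteristic polynomial: λ² − 2λ − 7 = 0.
Discriminant Δ = (tr M)² − 4·det M = 4 − (-28) = 32; √Δ = 5.656854.
λ = (tr M ± √Δ)/2 = (2 ± 5.656854)/2, giving (tr M − √Δ)/2 = -1.8284 and (tr M + √Δ)/2 = 3.8284.

Eigenvalues sorted in increasing order: [-1.8284, 3.8284].


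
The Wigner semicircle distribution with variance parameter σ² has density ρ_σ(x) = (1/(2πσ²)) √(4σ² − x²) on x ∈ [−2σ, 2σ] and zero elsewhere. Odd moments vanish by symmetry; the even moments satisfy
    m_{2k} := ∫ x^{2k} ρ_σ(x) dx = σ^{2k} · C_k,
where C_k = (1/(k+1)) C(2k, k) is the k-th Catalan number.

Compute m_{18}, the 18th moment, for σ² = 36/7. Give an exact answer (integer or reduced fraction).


By the scaled semicircle moment identity, m_{2k} = σ^{2k} · C_k with k = 9.
C_9 = (1/(k+1)) · C(2k, k) = (1/10) · C(18, 9) = (1/10) · 48620 = 4862.
σ^{2k} = (σ²)^k = (36/7)^9 = 101559956668416/40353607.

Therefore m_{18} = σ^{18} · C_9 = (101559956668416/40353607) · 4862 = 493784509321838592/40353607.


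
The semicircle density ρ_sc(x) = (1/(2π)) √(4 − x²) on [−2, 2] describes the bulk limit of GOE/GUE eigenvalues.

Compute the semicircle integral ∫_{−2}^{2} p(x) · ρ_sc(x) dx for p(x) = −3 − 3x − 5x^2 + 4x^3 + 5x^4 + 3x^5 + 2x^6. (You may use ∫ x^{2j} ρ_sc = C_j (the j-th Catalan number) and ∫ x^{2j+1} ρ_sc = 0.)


Write p(x) = Σ a_i x^i, split into monomials and integrate each against ρ_sc separately.
Using ∫ x^{2j} ρ_sc = C_j = (1/(j+1)) C(2j, j) (Catalan numbers) and ∫ x^{2j+1} ρ_sc = 0 (odd monomials vanish by symmetry):
  i = 0 (even): a_0 · C_{0} = -3 · 1 = -3
  i = 1 (odd): ∫ x^1 ρ_sc = 0 (vanishes)
  i = 2 (even): a_2 · C_{1} = -5 · 1 = -5
  i = 3 (odd): ∫ x^3 ρ_sc = 0 (vanishes)
  i = 4 (even): a_4 · C_{2} = 5 · 2 = 10
  i = 5 (odd): ∫ x^5 ρ_sc = 0 (vanishes)
  i = 6 (even): a_6 · C_{3} = 2 · 5 = 10

Summing the contributions: ∫_{−2}^{2} p(x) ρ_sc(x) dx = (-3) + (-5) + 10 + 10 = 12.


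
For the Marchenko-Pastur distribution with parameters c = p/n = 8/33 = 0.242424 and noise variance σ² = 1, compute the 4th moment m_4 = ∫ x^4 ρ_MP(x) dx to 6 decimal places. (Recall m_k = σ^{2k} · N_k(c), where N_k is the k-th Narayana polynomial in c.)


E[X⁴] = σ⁸ (1 + 6c + 6c² + c³) (fourth MP moment). With σ² = 1 (so σ⁸ = 1) and c = 8/33 = 0.242424: E[X⁴] = 1 · (1 + 6·0.242424 + 6·(0.242424)² + (0.242424)³) = 1 · 2.821410.

So E[X^4] = 2.821410.


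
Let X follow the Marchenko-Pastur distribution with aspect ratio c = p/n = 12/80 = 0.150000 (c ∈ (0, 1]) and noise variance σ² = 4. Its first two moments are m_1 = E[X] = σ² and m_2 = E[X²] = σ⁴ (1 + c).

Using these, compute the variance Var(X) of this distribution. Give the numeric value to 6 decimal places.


m_1 = E[X] = σ² = 4, so m_1² = 16.
m_2 = E[X²] = σ⁴ (1 + c) = 16 · (1 + 0.150000) = 16 · 1.150000 = 18.400000.
(Note m_2 − m_1² simplifies to c · σ⁴ = 0.150000 · 16.)

Var(X) = m_2 − m_1² = 18.400000 − 16 = 2.400000.


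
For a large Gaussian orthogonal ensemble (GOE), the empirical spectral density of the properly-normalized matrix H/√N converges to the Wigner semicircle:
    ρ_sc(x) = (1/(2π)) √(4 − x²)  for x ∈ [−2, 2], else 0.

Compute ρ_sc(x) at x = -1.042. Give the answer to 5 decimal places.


ρ_sc(x) = (1/(2π)) √(4 − x²). With x = -1.042:
  4 − x² = 4 − (-1.042)² = 4 − 1.085764 = 2.914236.
  √(4 − x²) = 1.707113.
  1/(2π) = 0.159155.
  ρ_sc(-1.042) = 0.159155 · 1.707113 = 0.271696.

Rounded to 5 decimal places: ρ_sc(-1.042) ≈ 0.27170.


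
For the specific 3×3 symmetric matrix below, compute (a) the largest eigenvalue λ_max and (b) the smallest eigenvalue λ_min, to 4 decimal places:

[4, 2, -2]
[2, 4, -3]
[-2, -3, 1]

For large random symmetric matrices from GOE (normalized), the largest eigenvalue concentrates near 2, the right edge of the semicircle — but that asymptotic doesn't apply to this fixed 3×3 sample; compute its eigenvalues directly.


Since M is real symmetric, all three eigenvalues are real; they are the roots of det(λI − M) = λ³ − (tr M) λ² + s λ − det M, where s is the sum of the principal 2×2 minors.
tr M = 4 + 4 + 1 = 9.
s = (4·4 − 2²) + (4·1 − (-2)²) + (4·1 − (-3)²) = 12 + 0 + (-5) = 7.
det M (expand along row 1) = 4·(-5) − 2·(-4) + (-2)·2 = -16.
Characteristic polynomial: λ³ − 9λ² + 7λ + 16 = 0.
Substitute λ = y + (tr M)/3 = y + 3.000000 to remove the quadratic term: y³ + p·y + q = 0 with p = s − (tr M)²/3 = -20.000000 and q = −2(tr M)³/27 + (tr M)·s/3 − det M = -17.000000.
Three real roots ⇒ use the trigonometric (Viète) form: r = 2√(−p/3) = 5.163978, φ = arccos(3q/(p·r)) = arccos(0.493805) = 1.054336 rad.
y_k = r·cos(φ/3 − 2πk/3) for k = 0, 1, 2 gives y = 4.848336, -0.884612, -3.963723.
λ_k = y_k + 3.000000 gives λ = 7.8483, 2.1154, -0.9637 (check: the sum is 9.0000 = tr M).

Hence λ_max = 7.8483 and λ_min = -0.9637.


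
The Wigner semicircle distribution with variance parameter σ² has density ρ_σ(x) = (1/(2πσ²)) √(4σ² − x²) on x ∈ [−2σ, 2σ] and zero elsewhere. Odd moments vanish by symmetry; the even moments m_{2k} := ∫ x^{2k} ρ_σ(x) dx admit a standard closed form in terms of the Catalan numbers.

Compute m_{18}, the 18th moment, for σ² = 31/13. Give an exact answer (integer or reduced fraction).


By the scaled semicircle moment identity, m_{2k} = σ^{2k} · C_k with k = 9.
C_9 = (1/(k+1)) · C(2k, k) = (1/10) · C(18, 9) = (1/10) · 48620 = 4862.
σ^{2k} = (σ²)^k = (31/13)^9 = 26439622160671/10604499373.

Therefore m_{18} = σ^{18} · C_9 = (26439622160671/10604499373) · 4862 = 9888418688090954/815730721.


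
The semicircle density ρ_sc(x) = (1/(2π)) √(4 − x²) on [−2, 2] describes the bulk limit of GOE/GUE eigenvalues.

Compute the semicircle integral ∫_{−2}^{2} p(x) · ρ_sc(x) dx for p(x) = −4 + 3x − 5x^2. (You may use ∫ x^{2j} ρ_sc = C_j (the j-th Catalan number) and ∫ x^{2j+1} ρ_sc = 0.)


Write p(x) = Σ a_i x^i, split into monomials and integrate each against ρ_sc separately.
Using ∫ x^{2j} ρ_sc = C_j = (1/(j+1)) C(2j, j) (Catalan numbers) and ∫ x^{2j+1} ρ_sc = 0 (odd monomials vanish by symmetry):
  i = 0 (even): a_0 · C_{0} = -4 · 1 = -4
  i = 1 (odd): ∫ x^1 ρ_sc = 0 (vanishes)
  i = 2 (even): a_2 · C_{1} = -5 · 1 = -5

Summing the contributions: ∫_{−2}^{2} p(x) ρ_sc(x) dx = (-4) + (-5) = -9.


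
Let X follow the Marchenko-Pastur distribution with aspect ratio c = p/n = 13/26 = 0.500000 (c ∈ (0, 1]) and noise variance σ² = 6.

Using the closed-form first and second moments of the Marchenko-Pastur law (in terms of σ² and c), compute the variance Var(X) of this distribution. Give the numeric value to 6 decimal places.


Recall the MP moments m_1 = E[X] = σ² and m_2 = E[X²] = σ⁴ (1 + c).
m_1 = E[X] = σ² = 6, so m_1² = 36.
m_2 = E[X²] = σ⁴ (1 + c) = 36 · (1 + 0.500000) = 36 · 1.500000 = 54.000000.
(Note m_2 − m_1² simplifies to c · σ⁴ = 0.500000 · 36.)

Var(X) = m_2 − m_1² = 54.000000 − 36 = 18.000000.


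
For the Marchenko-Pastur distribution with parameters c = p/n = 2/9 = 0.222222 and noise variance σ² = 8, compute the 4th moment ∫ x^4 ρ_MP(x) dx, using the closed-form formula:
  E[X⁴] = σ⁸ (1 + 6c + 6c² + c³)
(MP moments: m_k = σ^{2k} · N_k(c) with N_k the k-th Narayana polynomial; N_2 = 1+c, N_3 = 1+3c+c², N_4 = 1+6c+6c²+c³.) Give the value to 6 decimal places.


E[X⁴] = σ⁸ (1 + 6c + 6c² + c³) (fourth MP moment). With σ² = 8 (so σ⁸ = 4096) and c = 2/9 = 0.222222: E[X⁴] = 4096 · (1 + 6·0.222222 + 6·(0.222222)² + (0.222222)³) = 4096 · 2.640604.

So E[X^4] = 10815.912209.


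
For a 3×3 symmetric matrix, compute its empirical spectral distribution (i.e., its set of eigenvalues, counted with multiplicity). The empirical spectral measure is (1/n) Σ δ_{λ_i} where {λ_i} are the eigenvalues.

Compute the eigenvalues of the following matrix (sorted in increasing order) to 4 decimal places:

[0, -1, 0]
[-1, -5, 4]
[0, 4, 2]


Since M is real symmetric, all three eigenvalues are real; they are the roots of det(λI − M) = λ³ − (tr M) λ² + s λ − det M, where s is the sum of the principal 2×2 minors.
tr M = 0 + (-5) + 2 = -3.
s = (0·(-5) − (-1)²) + (0·2 − 0²) + ((-5)·2 − 4²) = -1 + 0 + (-26) = -27.
det M (expand along row 1) = 0·(-26) − (-1)·(-2) + 0·(-4) = -2.
Characteristic polynomial: λ³ + 3λ² − 27λ + 2 = 0.
Substitute λ = y + (tr M)/3 = y − 1.000000 to remove the quadratic term: y³ + p·y + q = 0 with p = s − (tr M)²/3 = -30.000000 and q = −2(tr M)³/27 + (tr M)·s/3 − det M = 31.000000.
Three real roots ⇒ use the trigonometric (Viète) form: r = 2√(−p/3) = 6.324555, φ = arccos(3q/(p·r)) = arccos(-0.490153) = 2.083062 rad.
y_k = r·cos(φ/3 − 2πk/3) for k = 0, 1, 2 gives y = 4.860214, 1.074710, -5.934924.
λ_k = y_k − 1.000000 gives λ = 3.8602, 0.0747, -6.9349 (check: the sum is -3.0000 = tr M).

Eigenvalues sorted in increasing order: [-6.9349, 0.0747, 3.8602].


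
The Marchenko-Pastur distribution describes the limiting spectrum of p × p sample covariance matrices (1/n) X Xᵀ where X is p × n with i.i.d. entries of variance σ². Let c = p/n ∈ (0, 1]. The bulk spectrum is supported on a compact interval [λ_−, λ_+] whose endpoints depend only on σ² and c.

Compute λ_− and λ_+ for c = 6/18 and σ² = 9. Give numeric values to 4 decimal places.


c = 6/18 = 0.333333; √c = 0.577350.
λ_− = σ² (1 − √c)² = 9 · (1 − 0.577350)² = 9 · (0.422650)² = 1.607695.
λ_+ = σ² (1 + √c)² = 9 · (1 + 0.577350)² = 9 · (1.577350)² = 22.392305.

Rounded to 4 decimal places: λ_− ≈ 1.6077, λ_+ ≈ 22.3923.


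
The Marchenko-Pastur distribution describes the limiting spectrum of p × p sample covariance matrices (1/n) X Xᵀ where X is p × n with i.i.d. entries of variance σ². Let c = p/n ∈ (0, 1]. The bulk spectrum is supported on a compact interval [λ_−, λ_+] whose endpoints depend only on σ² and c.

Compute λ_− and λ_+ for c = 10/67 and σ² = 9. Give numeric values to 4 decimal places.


c = 10/67 = 0.149254; √c = 0.386334.
λ_− = σ² (1 − √c)² = 9 · (1 − 0.386334)² = 9 · (0.613666)² = 3.389277.
λ_+ = σ² (1 + √c)² = 9 · (1 + 0.386334)² = 9 · (1.386334)² = 17.297290.

Rounded to 4 decimal places: λ_− ≈ 3.3893, λ_+ ≈ 17.2973.


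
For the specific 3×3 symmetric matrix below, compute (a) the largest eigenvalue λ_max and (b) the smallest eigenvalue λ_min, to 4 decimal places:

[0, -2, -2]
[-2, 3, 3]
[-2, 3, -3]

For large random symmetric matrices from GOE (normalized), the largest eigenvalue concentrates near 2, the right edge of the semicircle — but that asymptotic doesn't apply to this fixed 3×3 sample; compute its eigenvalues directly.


Since M is real symmetric, all three eigenvalues are real; they are the roots of det(λI − M) = λ³ − (tr M) λ² + s λ − det M, where s is the sum of the principal 2×2 minors.
tr M = 0 + 3 + (-3) = 0.
s = (0·3 − (-2)²) + (0·(-3) − (-2)²) + (3·(-3) − 3²) = -4 + (-4) + (-18) = -26.
det M (expand along row 1) = 0·(-18) − (-2)·12 + (-2)·0 = 24.
Characteristic polynomial: λ³ − 26λ − 24 = 0.
Substitute λ = y + (tr M)/3 = y + 0.000000 to remove the quadratic term: y³ + p·y + q = 0 with p = s − (tr M)²/3 = -26.000000 and q = −2(tr M)³/27 + (tr M)·s/3 − det M = -24.000000.
Three real roots ⇒ use the trigonometric (Viète) form: r = 2√(−p/3) = 5.887841, φ = arccos(3q/(p·r)) = arccos(0.470330) = 1.081131 rad.
y_k = r·cos(φ/3 − 2πk/3) for k = 0, 1, 2 gives y = 5.509629, -0.956762, -4.552867.
λ_k = y_k + 0.000000 gives λ = 5.5096, -0.9568, -4.5529 (check: the sum is 0.0000 = tr M).

Hence λ_max = 5.5096 and λ_min = -4.5529.


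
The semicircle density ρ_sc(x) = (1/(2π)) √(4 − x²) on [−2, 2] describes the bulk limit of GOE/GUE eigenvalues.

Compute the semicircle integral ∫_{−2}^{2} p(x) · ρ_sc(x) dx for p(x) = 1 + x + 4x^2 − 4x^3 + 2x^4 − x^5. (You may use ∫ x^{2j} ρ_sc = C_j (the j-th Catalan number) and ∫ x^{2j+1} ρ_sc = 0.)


Write p(x) = Σ a_i x^i, split into monomials and integrate each against ρ_sc separately.
Using ∫ x^{2j} ρ_sc = C_j = (1/(j+1)) C(2j, j) (Catalan numbers) and ∫ x^{2j+1} ρ_sc = 0 (odd monomials vanish by symmetry):
  i = 0 (even): a_0 · C_{0} = 1 · 1 = 1
  i = 1 (odd): ∫ x^1 ρ_sc = 0 (vanishes)
  i = 2 (even): a_2 · C_{1} = 4 · 1 = 4
  i = 3 (odd): ∫ x^3 ρ_sc = 0 (vanishes)
  i = 4 (even): a_4 · C_{2} = 2 · 2 = 4
  i = 5 (odd): ∫ x^5 ρ_sc = 0 (vanishes)

Summing the contributions: ∫_{−2}^{2} p(x) ρ_sc(x) dx = 1 + 4 + 4 = 9.


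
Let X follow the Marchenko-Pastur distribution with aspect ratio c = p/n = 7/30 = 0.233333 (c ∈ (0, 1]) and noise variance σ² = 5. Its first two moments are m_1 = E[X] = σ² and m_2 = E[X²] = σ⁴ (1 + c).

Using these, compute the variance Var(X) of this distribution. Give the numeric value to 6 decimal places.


m_1 = E[X] = σ² = 5, so m_1² = 25.
m_2 = E[X²] = σ⁴ (1 + c) = 25 · (1 + 0.233333) = 25 · 1.233333 = 30.833333.
(Note m_2 − m_1² simplifies to c · σ⁴ = 0.233333 · 25.)

Var(X) = m_2 − m_1² = 30.833333 − 25 = 5.833333.


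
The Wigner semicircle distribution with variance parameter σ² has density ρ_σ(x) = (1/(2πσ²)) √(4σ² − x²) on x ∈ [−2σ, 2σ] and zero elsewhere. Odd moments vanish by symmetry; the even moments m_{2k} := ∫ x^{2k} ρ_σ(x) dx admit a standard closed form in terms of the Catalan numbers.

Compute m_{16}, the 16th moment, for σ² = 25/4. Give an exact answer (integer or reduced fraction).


By the scaled semicircle moment identity, m_{2k} = σ^{2k} · C_k with k = 8.
C_8 = (1/(k+1)) · C(2k, k) = (1/9) · C(16, 8) = (1/9) · 12870 = 1430.
σ^{2k} = (σ²)^k = (25/4)^8 = 152587890625/65536.

Therefore m_{16} = σ^{16} · C_8 = (152587890625/65536) · 1430 = 109100341796875/32768.


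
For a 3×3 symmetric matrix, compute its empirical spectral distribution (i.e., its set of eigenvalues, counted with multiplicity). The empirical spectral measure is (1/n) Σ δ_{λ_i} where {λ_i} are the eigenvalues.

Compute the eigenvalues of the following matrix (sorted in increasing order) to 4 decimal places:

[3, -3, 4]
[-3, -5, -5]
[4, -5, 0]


Since M is real symmetric, all three eigenvalues are real; they are the roots of det(λI − M) = λ³ − (tr M) λ² + s λ − det M, where s is the sum of the principal 2×2 minors.
tr M = 3 + (-5) + 0 = -2.
s = (3·(-5) − (-3)²) + (3·0 − 4²) + ((-5)·0 − (-5)²) = -24 + (-16) + (-25) = -65.
det M (expand along row 1) = 3·(-25) − (-3)·20 + 4·35 = 125.
Characteristic polynomial: λ³ + 2λ² − 65λ − 125 = 0.
Substitute λ = y + (tr M)/3 = y − 0.666667 to remove the quadratic term: y³ + p·y + q = 0 with p = s − (tr M)²/3 = -66.333333 and q = −2(tr M)³/27 + (tr M)·s/3 − det M = -81.074074.
Three real roots ⇒ use the trigonometric (Viète) form: r = 2√(−p/3) = 9.404491, φ = arccos(3q/(p·r)) = arccos(0.389885) = 1.170290 rad.
y_k = r·cos(φ/3 − 2πk/3) for k = 0, 1, 2 gives y = 8.697953, -1.251793, -7.446160.
λ_k = y_k − 0.666667 gives λ = 8.0313, -1.9185, -8.1128 (check: the sum is -2.0000 = tr M).

Eigenvalues sorted in increasing order: [-8.1128, -1.9185, 8.0313].


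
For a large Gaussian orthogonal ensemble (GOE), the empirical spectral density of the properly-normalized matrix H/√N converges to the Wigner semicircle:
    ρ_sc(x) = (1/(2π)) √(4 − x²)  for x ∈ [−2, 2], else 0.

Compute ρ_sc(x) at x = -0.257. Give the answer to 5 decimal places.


ρ_sc(x) = (1/(2π)) √(4 − x²). With x = -0.257:
  4 − x² = 4 − (-0.257)² = 4 − 0.066049 = 3.933951.
  √(4 − x²) = 1.983419.
  1/(2π) = 0.159155.
  ρ_sc(-0.257) = 0.159155 · 1.983419 = 0.315671.

Rounded to 5 decimal places: ρ_sc(-0.257) ≈ 0.31567.


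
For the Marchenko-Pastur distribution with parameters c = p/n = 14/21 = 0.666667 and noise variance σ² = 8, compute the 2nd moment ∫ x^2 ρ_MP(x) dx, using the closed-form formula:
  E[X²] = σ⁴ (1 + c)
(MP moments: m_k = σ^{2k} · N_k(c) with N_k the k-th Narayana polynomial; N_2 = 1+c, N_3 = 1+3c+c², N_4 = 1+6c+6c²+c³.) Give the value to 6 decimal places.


E[X²] = σ⁴ (1 + c) (second MP moment). With σ² = 8 (so σ⁴ = 64) and c = 14/21 = 0.666667: E[X²] = 64 · (1 + 0.666667) = 64 · 1.666667.

So E[X^2] = 106.666667.


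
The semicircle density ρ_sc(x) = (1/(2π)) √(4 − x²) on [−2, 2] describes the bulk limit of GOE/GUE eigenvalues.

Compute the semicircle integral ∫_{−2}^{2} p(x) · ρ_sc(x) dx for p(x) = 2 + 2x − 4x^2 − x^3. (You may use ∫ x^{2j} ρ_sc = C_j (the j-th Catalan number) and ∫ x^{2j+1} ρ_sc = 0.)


Write p(x) = Σ a_i x^i, split into monomials and integrate each against ρ_sc separately.
Using ∫ x^{2j} ρ_sc = C_j = (1/(j+1)) C(2j, j) (Catalan numbers) and ∫ x^{2j+1} ρ_sc = 0 (odd monomials vanish by symmetry):
  i = 0 (even): a_0 · C_{0} = 2 · 1 = 2
  i = 1 (odd): ∫ x^1 ρ_sc = 0 (vanishes)
  i = 2 (even): a_2 · C_{1} = -4 · 1 = -4
  i = 3 (odd): ∫ x^3 ρ_sc = 0 (vanishes)

Summing the contributions: ∫_{−2}^{2} p(x) ρ_sc(x) dx = 2 + (-4) = -2.


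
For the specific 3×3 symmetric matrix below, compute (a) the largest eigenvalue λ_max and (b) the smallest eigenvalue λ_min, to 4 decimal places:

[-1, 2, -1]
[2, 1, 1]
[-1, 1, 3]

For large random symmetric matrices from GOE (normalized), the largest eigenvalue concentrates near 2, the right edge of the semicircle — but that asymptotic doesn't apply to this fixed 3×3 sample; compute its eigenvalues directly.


Since M is real symmetric, all three eigenvalues are real; they are the roots of det(λI − M) = λ³ − (tr M) λ² + s λ − det M, where s is the sum of the principal 2×2 minors.
tr M = -1 + 1 + 3 = 3.
s = ((-1)·1 − 2²) + ((-1)·3 − (-1)²) + (1·3 − 1²) = -5 + (-4) + 2 = -7.
det M (expand along row 1) = (-1)·2 − 2·7 + (-1)·3 = -19.
Characteristic polynomial: λ³ − 3λ² − 7λ + 19 = 0.
Substitute λ = y + (tr M)/3 = y + 1.000000 to remove the quadratic term: y³ + p·y + q = 0 with p = s − (tr M)²/3 = -10.000000 and q = −2(tr M)³/27 + (tr M)·s/3 − det M = 10.000000.
Three real roots ⇒ use the trigonometric (Viète) form: r = 2√(−p/3) = 3.651484, φ = arccos(3q/(p·r)) = arccos(-0.821584) = 2.534980 rad.
y_k = r·cos(φ/3 − 2πk/3) for k = 0, 1, 2 gives y = 2.423622, 1.153467, -3.577089.
λ_k = y_k + 1.000000 gives λ = 3.4236, 2.1535, -2.5771 (check: the sum is 3.0000 = tr M).

Hence λ_max = 3.4236 and λ_min = -2.5771.


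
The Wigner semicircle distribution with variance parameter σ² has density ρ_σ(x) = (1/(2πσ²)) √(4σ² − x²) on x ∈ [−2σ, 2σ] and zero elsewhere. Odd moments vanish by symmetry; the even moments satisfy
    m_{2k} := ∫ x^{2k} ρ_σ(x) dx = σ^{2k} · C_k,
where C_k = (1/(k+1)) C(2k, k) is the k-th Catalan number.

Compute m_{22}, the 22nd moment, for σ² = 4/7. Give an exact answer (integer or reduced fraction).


By the scaled semicircle moment identity, m_{2k} = σ^{2k} · C_k with k = 11.
C_11 = (1/(k+1)) · C(2k, k) = (1/12) · C(22, 11) = (1/12) · 705432 = 58786.
σ^{2k} = (σ²)^k = (4/7)^11 = 4194304/1977326743.

Therefore m_{22} = σ^{22} · C_11 = (4194304/1977326743) · 58786 = 35223764992/282475249.


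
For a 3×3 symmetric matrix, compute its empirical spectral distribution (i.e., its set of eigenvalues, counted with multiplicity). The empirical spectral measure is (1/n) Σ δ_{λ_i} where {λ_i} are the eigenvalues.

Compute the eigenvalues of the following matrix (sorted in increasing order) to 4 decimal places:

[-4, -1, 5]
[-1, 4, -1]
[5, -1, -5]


Since M is real symmetric, all three eigenvalues are real; they are the roots of det(λI − M) = λ³ − (tr M) λ² + s λ − det M, where s is the sum of the principal 2×2 minors.
tr M = -4 + 4 + (-5) = -5.
s = ((-4)·4 − (-1)²) + ((-4)·(-5) − 5²) + (4·(-5) − (-1)²) = -17 + (-5) + (-21) = -43.
det M (expand along row 1) = (-4)·(-21) − (-1)·10 + 5·(-19) = -1.
Characteristic polynomial: λ³ + 5λ² − 43λ + 1 = 0.
Substitute λ = y + (tr M)/3 = y − 1.666667 to remove the quadratic term: y³ + p·y + q = 0 with p = s − (tr M)²/3 = -51.333333 and q = −2(tr M)³/27 + (tr M)·s/3 − det M = 81.925926.
Three real roots ⇒ use the trigonometric (Viète) form: r = 2√(−p/3) = 8.273116, φ = arccos(3q/(p·r)) = arccos(-0.578727) = 2.187964 rad.
y_k = r·cos(φ/3 − 2πk/3) for k = 0, 1, 2 gives y = 6.168658, 1.689986, -7.858644.
λ_k = y_k − 1.666667 gives λ = 4.5020, 0.0233, -9.5253 (check: the sum is -5.0000 = tr M).

Eigenvalues sorted in increasing order: [-9.5253, 0.0233, 4.5020].


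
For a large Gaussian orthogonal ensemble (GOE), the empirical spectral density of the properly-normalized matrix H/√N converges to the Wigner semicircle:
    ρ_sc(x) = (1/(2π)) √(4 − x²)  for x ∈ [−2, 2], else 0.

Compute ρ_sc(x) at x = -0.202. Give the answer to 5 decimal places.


ρ_sc(x) = (1/(2π)) √(4 − x²). With x = -0.202:
  4 − x² = 4 − (-0.202)² = 4 − 0.040804 = 3.959196.
  √(4 − x²) = 1.989773.
  1/(2π) = 0.159155.
  ρ_sc(-0.202) = 0.159155 · 1.989773 = 0.316682.

Rounded to 5 decimal places: ρ_sc(-0.202) ≈ 0.31668.


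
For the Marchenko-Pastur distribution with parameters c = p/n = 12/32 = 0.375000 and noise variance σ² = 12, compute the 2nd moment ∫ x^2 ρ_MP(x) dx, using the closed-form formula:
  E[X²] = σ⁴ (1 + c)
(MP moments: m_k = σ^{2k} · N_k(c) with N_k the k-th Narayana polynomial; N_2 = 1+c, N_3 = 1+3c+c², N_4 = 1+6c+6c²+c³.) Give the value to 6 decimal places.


E[X²] = σ⁴ (1 + c) (second MP moment). With σ² = 12 (so σ⁴ = 144) and c = 12/32 = 0.375000: E[X²] = 144 · (1 + 0.375000) = 144 · 1.375000.

So E[X^2] = 198.000000.


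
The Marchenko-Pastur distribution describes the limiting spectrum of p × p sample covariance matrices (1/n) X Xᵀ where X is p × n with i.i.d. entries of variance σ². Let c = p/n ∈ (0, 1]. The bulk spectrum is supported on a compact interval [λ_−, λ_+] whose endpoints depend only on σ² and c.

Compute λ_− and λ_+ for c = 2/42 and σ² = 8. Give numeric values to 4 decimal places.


c = 2/42 = 0.047619; √c = 0.218218.
λ_− = σ² (1 − √c)² = 8 · (1 − 0.218218)² = 8 · (0.781782)² = 4.889466.
λ_+ = σ² (1 + √c)² = 8 · (1 + 0.218218)² = 8 · (1.218218)² = 11.872439.

Rounded to 4 decimal places: λ_− ≈ 4.8895, λ_+ ≈ 11.8724.


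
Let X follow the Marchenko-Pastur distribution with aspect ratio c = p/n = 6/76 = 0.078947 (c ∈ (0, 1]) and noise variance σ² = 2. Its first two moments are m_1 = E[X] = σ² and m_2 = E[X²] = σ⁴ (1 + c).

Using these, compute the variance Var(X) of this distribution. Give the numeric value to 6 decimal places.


m_1 = E[X] = σ² = 2, so m_1² = 4.
m_2 = E[X²] = σ⁴ (1 + c) = 4 · (1 + 0.078947) = 4 · 1.078947 = 4.315789.
(Note m_2 − m_1² simplifies to c · σ⁴ = 0.078947 · 4.)

Var(X) = m_2 − m_1² = 4.315789 − 4 = 0.315789.


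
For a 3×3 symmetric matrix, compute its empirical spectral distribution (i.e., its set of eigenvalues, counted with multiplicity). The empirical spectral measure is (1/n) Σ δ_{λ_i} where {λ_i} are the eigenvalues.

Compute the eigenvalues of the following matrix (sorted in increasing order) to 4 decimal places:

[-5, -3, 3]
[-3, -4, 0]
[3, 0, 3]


Since M is real symmetric, all three eigenvalues are real; they are the roots of det(λI − M) = λ³ − (tr M) λ² + s λ − det M, where s is the sum of the principal 2×2 minors.
tr M = -5 + (-4) + 3 = -6.
s = ((-5)·(-4) − (-3)²) + ((-5)·3 − 3²) + ((-4)·3 − 0²) = 11 + (-24) + (-12) = -25.
det M (expand along row 1) = (-5)·(-12) − (-3)·(-9) + 3·12 = 69.
Characteristic polynomial: λ³ + 6λ² − 25λ − 69 = 0.
Substitute λ = y + (tr M)/3 = y − 2.000000 to remove the quadratic term: y³ + p·y + q = 0 with p = s − (tr M)²/3 = -37.000000 and q = −2(tr M)³/27 + (tr M)·s/3 − det M = -3.000000.
Three real roots ⇒ use the trigonometric (Viète) form: r = 2√(−p/3) = 7.023769, φ = arccos(3q/(p·r)) = arccos(0.034631) = 1.536158 rad.
y_k = r·cos(φ/3 − 2πk/3) for k = 0, 1, 2 gives y = 6.122905, -0.081095, -6.041809.
λ_k = y_k − 2.000000 gives λ = 4.1229, -2.0811, -8.0418 (check: the sum is -6.0000 = tr M).

Eigenvalues sorted in increasing order: [-8.0418, -2.0811, 4.1229].


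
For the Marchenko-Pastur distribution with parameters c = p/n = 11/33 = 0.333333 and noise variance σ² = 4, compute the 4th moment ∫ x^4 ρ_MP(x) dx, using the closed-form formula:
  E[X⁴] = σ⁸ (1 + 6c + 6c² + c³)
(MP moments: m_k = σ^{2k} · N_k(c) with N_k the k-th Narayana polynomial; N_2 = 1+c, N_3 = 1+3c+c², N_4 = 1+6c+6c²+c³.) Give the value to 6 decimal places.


E[X⁴] = σ⁸ (1 + 6c + 6c² + c³) (fourth MP moment). With σ² = 4 (so σ⁸ = 256) and c = 11/33 = 0.333333: E[X⁴] = 256 · (1 + 6·0.333333 + 6·(0.333333)² + (0.333333)³) = 256 · 3.703704.

So E[X^4] = 948.148148.


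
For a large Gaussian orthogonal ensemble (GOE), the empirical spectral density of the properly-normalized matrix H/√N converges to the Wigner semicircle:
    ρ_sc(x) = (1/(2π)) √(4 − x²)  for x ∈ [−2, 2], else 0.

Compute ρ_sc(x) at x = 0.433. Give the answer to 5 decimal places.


ρ_sc(x) = (1/(2π)) √(4 − x²). With x = 0.433:
  4 − x² = 4 − (0.433)² = 4 − 0.187489 = 3.812511.
  √(4 − x²) = 1.952565.
  1/(2π) = 0.159155.
  ρ_sc(0.433) = 0.159155 · 1.952565 = 0.310760.

Rounded to 5 decimal places: ρ_sc(0.433) ≈ 0.31076.


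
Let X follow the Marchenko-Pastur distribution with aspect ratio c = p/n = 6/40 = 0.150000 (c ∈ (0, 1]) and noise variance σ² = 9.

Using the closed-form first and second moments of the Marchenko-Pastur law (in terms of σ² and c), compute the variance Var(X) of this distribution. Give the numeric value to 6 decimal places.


Recall the MP moments m_1 = E[X] = σ² and m_2 = E[X²] = σ⁴ (1 + c).
m_1 = E[X] = σ² = 9, so m_1² = 81.
m_2 = E[X²] = σ⁴ (1 + c) = 81 · (1 + 0.150000) = 81 · 1.150000 = 93.150000.
(Note m_2 − m_1² simplifies to c · σ⁴ = 0.150000 · 81.)

Var(X) = m_2 − m_1² = 93.150000 − 81 = 12.150000.


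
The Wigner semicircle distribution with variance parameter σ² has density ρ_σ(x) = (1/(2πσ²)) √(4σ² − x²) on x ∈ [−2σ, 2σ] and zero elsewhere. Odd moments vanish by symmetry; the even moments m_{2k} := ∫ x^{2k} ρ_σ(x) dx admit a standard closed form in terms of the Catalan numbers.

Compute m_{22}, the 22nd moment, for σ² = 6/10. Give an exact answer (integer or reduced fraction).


By the scaled semicircle moment identity, m_{2k} = σ^{2k} · C_k with k = 11.
C_11 = (1/(k+1)) · C(2k, k) = (1/12) · C(22, 11) = (1/12) · 705432 = 58786.
σ^{2k} = (σ²)^k = (6/10)^11 = 177147/48828125.

Therefore m_{22} = σ^{22} · C_11 = (177147/48828125) · 58786 = 10413763542/48828125.


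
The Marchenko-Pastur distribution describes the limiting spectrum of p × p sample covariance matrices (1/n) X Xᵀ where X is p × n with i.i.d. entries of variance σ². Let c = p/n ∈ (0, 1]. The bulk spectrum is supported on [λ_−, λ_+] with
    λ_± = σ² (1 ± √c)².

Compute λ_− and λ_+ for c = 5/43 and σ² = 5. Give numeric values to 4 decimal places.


c = 5/43 = 0.116279; √c = 0.340997.
λ_− = σ² (1 − √c)² = 5 · (1 − 0.340997)² = 5 · (0.659003)² = 2.171424.
λ_+ = σ² (1 + √c)² = 5 · (1 + 0.340997)² = 5 · (1.340997)² = 8.991367.

Rounded to 4 decimal places: λ_− ≈ 2.1714, λ_+ ≈ 8.9914.
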